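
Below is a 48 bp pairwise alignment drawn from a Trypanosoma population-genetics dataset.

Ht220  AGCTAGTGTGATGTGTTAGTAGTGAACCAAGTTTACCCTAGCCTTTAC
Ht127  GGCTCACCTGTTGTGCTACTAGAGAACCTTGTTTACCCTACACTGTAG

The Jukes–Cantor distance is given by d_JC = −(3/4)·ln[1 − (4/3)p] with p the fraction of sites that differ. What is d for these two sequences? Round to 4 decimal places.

The sequences differ at positions 1 (A/G), 5 (A/C), 6 (G/A), 7 (T/C), 8 (G/C), 11 (A/T), 16 (T/C), 19 (G/C), 23 (T/A), 29 (A/T), 30 (A/T), 41 (G/C), 42 (C/A), 45 (T/G), 48 (C/G).
p = 15/48 = 0.312500.
d = −0.75 · ln(1 − (4/3)·0.312500) = −0.75 · ln(0.583333) = −0.75 · (-0.538997) = 0.4042.

0.4042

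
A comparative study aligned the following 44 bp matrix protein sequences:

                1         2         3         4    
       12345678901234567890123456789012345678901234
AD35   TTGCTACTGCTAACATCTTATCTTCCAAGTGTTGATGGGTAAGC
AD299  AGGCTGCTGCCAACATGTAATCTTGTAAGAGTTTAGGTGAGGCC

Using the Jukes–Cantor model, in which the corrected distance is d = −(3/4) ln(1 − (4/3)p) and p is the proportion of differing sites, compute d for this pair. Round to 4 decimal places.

0.4975

Differing sites — 1:T/A; 2:T/G; 6:A/G; 11:T/C; 17:C/G; 19:T/A; 25:C/G; 26:C/T; 30:T/A; 34:G/T; 36:T/G; 38:G/T; 40:T/A; 41:A/G; 42:A/G; 43:G/C.
p = 16/44 = 0.363636.
d = −0.75 · ln(1 − (4/3)·0.363636) = −0.75 · ln(0.515152) = −0.75 · (-0.663293) = 0.4975.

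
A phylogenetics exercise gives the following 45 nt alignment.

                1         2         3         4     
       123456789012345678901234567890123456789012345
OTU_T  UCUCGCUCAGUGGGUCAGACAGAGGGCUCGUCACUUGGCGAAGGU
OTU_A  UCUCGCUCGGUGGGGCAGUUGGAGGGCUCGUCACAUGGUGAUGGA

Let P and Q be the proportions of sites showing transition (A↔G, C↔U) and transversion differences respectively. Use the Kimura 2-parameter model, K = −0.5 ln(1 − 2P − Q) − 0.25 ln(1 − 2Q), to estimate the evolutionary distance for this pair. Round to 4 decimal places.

Differing sites — 9:A/G (Ti); 15:U/G (Tv); 19:A/U (Tv); 20:C/U (Ti); 21:A/G (Ti); 35:U/A (Tv); 39:C/U (Ti); 42:A/U (Tv); 45:U/A (Tv).
Of the 9 differences, 4 transitions and 5 transversions over 45 sites: P = 4/45 = 0.088889, Q = 5/45 = 0.111111.
d = −0.5·ln(0.711111) − 0.25·ln(0.777778) = −0.5·(-0.340927) − 0.25·(-0.251314) = 0.2333.

0.2333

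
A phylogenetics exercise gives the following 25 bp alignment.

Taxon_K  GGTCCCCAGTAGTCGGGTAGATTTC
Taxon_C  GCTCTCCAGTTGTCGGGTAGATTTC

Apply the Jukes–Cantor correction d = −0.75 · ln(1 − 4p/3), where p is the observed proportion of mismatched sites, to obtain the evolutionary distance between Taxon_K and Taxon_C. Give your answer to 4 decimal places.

0.1308

The sequences differ at positions 2 (G/C), 5 (C/T), 11 (A/T).
p = 3/25 = 0.120000.
d = −0.75 · ln(1 − (4/3)·0.120000) = −0.75 · ln(0.840000) = −0.75 · (-0.174353) = 0.1308.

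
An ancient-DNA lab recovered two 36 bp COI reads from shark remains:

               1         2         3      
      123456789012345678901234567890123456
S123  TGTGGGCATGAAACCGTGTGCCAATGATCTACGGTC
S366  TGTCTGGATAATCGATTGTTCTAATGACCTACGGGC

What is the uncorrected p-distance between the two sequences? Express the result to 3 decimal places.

The sequences differ at positions 4 (G/C), 5 (G/T), 7 (C/G), 10 (G/A), 12 (A/T), 13 (A/C), 14 (C/G), 15 (C/A), 16 (G/T), 20 (G/T), 22 (C/T), 28 (T/C), 35 (T/G).
There are 13 differences over 36 sites, so p = 13/36 = 0.361.

0.361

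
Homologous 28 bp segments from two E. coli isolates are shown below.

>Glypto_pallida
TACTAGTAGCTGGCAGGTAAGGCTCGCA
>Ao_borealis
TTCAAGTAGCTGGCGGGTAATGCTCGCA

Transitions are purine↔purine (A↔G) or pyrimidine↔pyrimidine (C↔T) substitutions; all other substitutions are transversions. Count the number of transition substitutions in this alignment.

Mismatches occur at site 2 (A/T, transversion), site 4 (T/A, transversion), site 15 (A/G, transition), site 21 (G/T, transversion).
Of the 4 differences, 1 transition and 3 transversions, so the answer is 1.

1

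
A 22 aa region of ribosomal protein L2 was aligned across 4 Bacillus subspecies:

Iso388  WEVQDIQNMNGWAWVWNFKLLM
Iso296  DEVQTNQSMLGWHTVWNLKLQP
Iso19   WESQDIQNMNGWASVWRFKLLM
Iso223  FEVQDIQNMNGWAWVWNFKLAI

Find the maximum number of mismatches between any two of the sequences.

Pairwise Hamming distances:
  Iso388 vs Iso296: 10
  Iso388 vs Iso19: 3
  Iso388 vs Iso223: 3
  Iso296 vs Iso19: 12
  Iso296 vs Iso223: 10
  Iso19 vs Iso223: 6
The largest is 12, between Iso296 and Iso19.

12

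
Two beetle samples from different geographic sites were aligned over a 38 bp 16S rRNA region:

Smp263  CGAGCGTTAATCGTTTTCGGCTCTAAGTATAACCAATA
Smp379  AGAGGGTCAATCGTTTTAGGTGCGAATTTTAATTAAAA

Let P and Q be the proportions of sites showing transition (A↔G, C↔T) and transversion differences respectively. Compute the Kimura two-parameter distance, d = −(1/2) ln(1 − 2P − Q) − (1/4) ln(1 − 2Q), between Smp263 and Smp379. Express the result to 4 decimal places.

Differing sites — 1:C/A (Tv); 5:C/G (Tv); 8:T/C (Ti); 18:C/A (Tv); 21:C/T (Ti); 22:T/G (Tv); 24:T/G (Tv); 27:G/T (Tv); 29:A/T (Tv); 33:C/T (Ti); 34:C/T (Ti); 37:T/A (Tv).
Of the 12 differences, 4 transitions and 8 transversions over 38 sites: P = 4/38 = 0.105263, Q = 8/38 = 0.210526.
d = −0.5·ln(0.578948) − 0.25·ln(0.578948) = −0.5·(-0.546543) − 0.25·(-0.546543) = 0.4099.

0.4099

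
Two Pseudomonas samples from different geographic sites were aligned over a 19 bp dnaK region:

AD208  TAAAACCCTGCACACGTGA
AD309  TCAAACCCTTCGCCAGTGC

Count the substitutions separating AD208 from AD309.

Mismatches occur at site 2 (A→C), site 10 (G→T), site 12 (A→G), site 14 (A→C), site 15 (C→A), site 19 (A→C).
That gives 6 mismatches out of 19 aligned sites, so the Hamming distance is 6.

6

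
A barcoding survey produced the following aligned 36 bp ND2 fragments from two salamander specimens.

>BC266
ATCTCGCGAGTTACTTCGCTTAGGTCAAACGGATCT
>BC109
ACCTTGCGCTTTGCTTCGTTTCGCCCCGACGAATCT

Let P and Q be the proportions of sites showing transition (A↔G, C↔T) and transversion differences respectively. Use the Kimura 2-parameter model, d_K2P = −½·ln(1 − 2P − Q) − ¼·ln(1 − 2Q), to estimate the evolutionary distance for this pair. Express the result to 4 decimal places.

Differing sites — 2:T/C (Ti); 5:C/T (Ti); 9:A/C (Tv); 10:G/T (Tv); 13:A/G (Ti); 19:C/T (Ti); 22:A/C (Tv); 24:G/C (Tv); 25:T/C (Ti); 27:A/C (Tv); 28:A/G (Ti); 32:G/A (Ti).
Of the 12 differences, 7 transitions and 5 transversions over 36 sites: P = 7/36 = 0.194444, Q = 5/36 = 0.138889.
d = −0.5·ln(0.472223) − 0.25·ln(0.722222) = −0.5·(-0.750304) − 0.25·(-0.325423) = 0.4565.

0.4565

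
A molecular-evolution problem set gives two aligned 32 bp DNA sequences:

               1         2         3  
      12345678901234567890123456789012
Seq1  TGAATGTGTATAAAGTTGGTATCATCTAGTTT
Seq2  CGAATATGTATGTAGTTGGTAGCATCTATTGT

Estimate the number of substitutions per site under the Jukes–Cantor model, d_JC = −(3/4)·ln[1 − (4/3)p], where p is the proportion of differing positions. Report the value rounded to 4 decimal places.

Mismatches occur at site 1 (T→C), site 6 (G→A), site 12 (A→G), site 13 (A→T), site 22 (T→G), site 29 (G→T), site 31 (T→G).
p = 7/32 = 0.218750.
d = −0.75 · ln(1 − (4/3)·0.218750) = −0.75 · ln(0.708333) = −0.75 · (-0.344841) = 0.2586.

0.2586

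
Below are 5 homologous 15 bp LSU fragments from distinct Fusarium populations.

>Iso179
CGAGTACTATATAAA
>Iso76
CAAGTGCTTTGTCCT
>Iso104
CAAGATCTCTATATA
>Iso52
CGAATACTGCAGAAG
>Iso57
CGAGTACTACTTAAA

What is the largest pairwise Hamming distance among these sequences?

Pairwise Hamming distances:
  Iso179 vs Iso76: 7
  Iso179 vs Iso104: 5
  Iso179 vs Iso52: 5
  Iso179 vs Iso57: 2
  Iso76 vs Iso104: 7
  Iso76 vs Iso52: 10
  Iso76 vs Iso57: 8
  Iso104 vs Iso52: 9
  Iso104 vs Iso57: 7
  Iso52 vs Iso57: 5
The largest is 10, between Iso76 and Iso52.

10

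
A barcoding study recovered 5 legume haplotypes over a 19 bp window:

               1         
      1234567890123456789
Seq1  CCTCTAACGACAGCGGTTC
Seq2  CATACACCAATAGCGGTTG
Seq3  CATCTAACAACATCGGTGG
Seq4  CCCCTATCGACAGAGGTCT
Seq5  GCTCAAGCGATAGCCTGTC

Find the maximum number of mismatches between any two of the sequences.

12

Pairwise Hamming distances:
  Seq1 vs Seq2: 7
  Seq1 vs Seq3: 5
  Seq1 vs Seq4: 5
  Seq1 vs Seq5: 7
  Seq2 vs Seq3: 6
  Seq2 vs Seq4: 10
  Seq2 vs Seq5: 10
  Seq3 vs Seq4: 8
  Seq3 vs Seq5: 12
  Seq4 vs Seq5: 11
The largest is 12, between Seq3 and Seq5.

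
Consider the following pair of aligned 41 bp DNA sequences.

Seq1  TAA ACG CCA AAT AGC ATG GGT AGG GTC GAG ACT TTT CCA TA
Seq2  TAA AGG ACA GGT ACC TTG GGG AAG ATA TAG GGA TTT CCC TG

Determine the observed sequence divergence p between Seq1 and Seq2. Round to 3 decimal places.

0.390

Mismatches occur at site 5 (C↔G), site 7 (C↔A), site 10 (A↔G), site 11 (A↔G), site 14 (G↔C), site 16 (A↔T), site 21 (T↔G), site 23 (G↔A), site 25 (G↔A), site 27 (C↔A), site 28 (G↔T), site 31 (A↔G), site 32 (C↔G), site 33 (T↔A), site 39 (A↔C), site 41 (A↔G).
There are 16 differences over 41 sites, so p = 16/41 = 0.390.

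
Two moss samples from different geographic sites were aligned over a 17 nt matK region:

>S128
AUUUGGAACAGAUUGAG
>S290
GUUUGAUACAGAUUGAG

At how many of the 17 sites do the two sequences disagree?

3

Differing sites — 1:A/G; 6:G/A; 7:A/U.
That gives 3 mismatches out of 17 aligned sites, so the Hamming distance is 3.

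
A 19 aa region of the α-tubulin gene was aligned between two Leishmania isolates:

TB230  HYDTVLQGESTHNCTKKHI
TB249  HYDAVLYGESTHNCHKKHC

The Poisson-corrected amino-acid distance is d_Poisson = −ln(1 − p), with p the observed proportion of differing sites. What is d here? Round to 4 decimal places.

Mismatches occur at site 4 (T↔A), site 7 (Q↔Y), site 15 (T↔H), site 19 (I↔C).
p = 4/19 = 0.210526.
d = −ln(1 − 0.210526) = −ln(0.789474) = 0.2364.

0.2364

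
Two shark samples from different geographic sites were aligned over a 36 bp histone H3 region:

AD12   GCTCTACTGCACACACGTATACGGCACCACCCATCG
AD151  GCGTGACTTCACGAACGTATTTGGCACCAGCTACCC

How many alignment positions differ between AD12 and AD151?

The sequences differ at positions 3 (T/G), 4 (C/T), 5 (T/G), 9 (G/T), 13 (A/G), 14 (C/A), 21 (A/T), 22 (C/T), 30 (C/G), 32 (C/T), 34 (T/C), 36 (G/C).
That gives 12 mismatches out of 36 aligned sites, so the Hamming distance is 12.

12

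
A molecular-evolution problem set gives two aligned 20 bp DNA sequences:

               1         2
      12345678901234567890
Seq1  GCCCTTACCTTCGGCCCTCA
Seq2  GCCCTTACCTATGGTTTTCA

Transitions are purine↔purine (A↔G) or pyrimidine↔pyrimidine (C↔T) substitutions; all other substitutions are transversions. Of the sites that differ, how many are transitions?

4

The sequences differ at positions 11 (T/A, transversion), 12 (C/T, transition), 15 (C/T, transition), 16 (C/T, transition), 17 (C/T, transition).
Of the 5 differences, 4 transitions and 1 transversion, so the answer is 4.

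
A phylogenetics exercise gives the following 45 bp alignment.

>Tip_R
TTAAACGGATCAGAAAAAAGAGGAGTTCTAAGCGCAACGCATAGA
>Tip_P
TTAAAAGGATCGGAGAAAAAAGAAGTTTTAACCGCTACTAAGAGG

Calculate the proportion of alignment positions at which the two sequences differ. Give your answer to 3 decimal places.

0.267

The sequences differ at positions 6 (C/A), 12 (A/G), 15 (A/G), 20 (G/A), 23 (G/A), 28 (C/T), 32 (G/C), 36 (A/T), 39 (G/T), 40 (C/A), 42 (T/G), 45 (A/G).
There are 12 differences over 45 sites, so p = 12/45 = 0.267.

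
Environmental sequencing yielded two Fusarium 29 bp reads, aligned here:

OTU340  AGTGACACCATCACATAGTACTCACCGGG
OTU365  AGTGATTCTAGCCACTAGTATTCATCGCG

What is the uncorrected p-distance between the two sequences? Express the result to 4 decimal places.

0.3448

The sequences differ at positions 6 (C/T), 7 (A/T), 9 (C/T), 11 (T/G), 13 (A/C), 14 (C/A), 15 (A/C), 21 (C/T), 25 (C/T), 28 (G/C).
There are 10 differences over 29 sites, so p = 10/29 = 0.3448.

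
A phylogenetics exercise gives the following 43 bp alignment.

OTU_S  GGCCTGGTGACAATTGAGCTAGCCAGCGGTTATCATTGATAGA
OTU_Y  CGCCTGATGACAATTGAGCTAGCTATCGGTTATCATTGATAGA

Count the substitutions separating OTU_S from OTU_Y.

The sequences differ at positions 1 (G/C), 7 (G/A), 24 (C/T), 26 (G/T).
That gives 4 mismatches out of 43 aligned sites, so the Hamming distance is 4.

4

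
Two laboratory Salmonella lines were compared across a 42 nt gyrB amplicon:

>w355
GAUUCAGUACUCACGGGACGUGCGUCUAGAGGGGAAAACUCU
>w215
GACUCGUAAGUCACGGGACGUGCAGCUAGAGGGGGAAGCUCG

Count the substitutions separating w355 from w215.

10

Mismatches occur at site 3 (U/C), site 6 (A/G), site 7 (G/U), site 8 (U/A), site 10 (C/G), site 24 (G/A), site 25 (U/G), site 35 (A/G), site 38 (A/G), site 42 (U/G).
That gives 10 mismatches out of 42 aligned sites, so the Hamming distance is 10.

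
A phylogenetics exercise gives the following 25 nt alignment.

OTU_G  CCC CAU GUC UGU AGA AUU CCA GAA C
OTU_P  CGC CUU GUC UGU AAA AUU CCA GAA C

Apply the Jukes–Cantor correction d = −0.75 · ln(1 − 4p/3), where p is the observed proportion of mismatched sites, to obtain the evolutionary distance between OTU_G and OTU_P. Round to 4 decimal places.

0.1308

Differing sites — 2:C/G; 5:A/U; 14:G/A.
p = 3/25 = 0.120000.
d = −0.75 · ln(1 − (4/3)·0.120000) = −0.75 · ln(0.840000) = −0.75 · (-0.174353) = 0.1308.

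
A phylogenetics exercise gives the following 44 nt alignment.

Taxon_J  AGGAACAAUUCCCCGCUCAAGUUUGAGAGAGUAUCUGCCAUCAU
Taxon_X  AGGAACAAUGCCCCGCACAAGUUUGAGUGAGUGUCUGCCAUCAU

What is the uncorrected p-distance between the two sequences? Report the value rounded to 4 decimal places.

Mismatches occur at site 10 (U↔G), site 17 (U↔A), site 28 (A↔U), site 33 (A↔G).
There are 4 differences over 44 sites, so p = 4/44 = 0.0909.

0.0909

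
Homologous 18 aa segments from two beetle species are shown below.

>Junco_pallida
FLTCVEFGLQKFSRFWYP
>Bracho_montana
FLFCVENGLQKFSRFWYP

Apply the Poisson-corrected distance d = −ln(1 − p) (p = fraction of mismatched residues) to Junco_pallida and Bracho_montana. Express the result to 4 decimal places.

The sequences differ at positions 3 (T/F), 7 (F/N).
p = 2/18 = 0.111111.
d = −ln(1 − 0.111111) = −ln(0.888889) = 0.1178.

0.1178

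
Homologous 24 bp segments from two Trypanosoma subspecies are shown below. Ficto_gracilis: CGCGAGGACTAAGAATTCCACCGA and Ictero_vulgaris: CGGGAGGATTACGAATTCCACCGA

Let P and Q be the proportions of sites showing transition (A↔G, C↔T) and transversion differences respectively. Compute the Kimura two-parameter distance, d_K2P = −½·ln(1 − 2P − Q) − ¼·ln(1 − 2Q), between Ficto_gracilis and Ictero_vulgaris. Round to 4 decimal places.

Mismatches occur at site 3 (C→G, transversion), site 9 (C→T, transition), site 12 (A→C, transversion).
Of the 3 differences, 1 transition and 2 transversions over 24 sites: P = 1/24 = 0.041667, Q = 2/24 = 0.083333.
d = −0.5·ln(0.833333) − 0.25·ln(0.833334) = −0.5·(-0.182322) − 0.25·(-0.182321) = 0.1367.

0.1367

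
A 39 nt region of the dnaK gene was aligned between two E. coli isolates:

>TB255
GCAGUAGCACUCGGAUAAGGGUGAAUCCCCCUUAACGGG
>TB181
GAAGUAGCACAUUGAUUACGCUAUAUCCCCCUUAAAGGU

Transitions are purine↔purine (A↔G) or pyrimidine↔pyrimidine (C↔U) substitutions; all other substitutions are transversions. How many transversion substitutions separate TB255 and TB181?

9

Mismatches occur at site 2 (C↔A, transversion), site 11 (U↔A, transversion), site 12 (C↔U, transition), site 13 (G↔U, transversion), site 17 (A↔U, transversion), site 19 (G↔C, transversion), site 21 (G↔C, transversion), site 23 (G↔A, transition), site 24 (A↔U, transversion), site 36 (C↔A, transversion), site 39 (G↔U, transversion).
Of the 11 differences, 2 transitions and 9 transversions, so the answer is 9.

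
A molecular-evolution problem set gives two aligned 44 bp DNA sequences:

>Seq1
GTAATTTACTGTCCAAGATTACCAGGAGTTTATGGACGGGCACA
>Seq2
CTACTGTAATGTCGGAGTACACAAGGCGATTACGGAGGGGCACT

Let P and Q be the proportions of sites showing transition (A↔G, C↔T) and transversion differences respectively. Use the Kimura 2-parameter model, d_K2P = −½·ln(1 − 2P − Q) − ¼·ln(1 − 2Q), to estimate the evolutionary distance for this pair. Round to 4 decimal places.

0.4602

Mismatches occur at site 1 (G→C, transversion), site 4 (A→C, transversion), site 6 (T→G, transversion), site 9 (C→A, transversion), site 14 (C→G, transversion), site 15 (A→G, transition), site 18 (A→T, transversion), site 19 (T→A, transversion), site 20 (T→C, transition), site 23 (C→A, transversion), site 27 (A→C, transversion), site 29 (T→A, transversion), site 33 (T→C, transition), site 37 (C→G, transversion), site 44 (A→T, transversion).
Of the 15 differences, 3 transitions and 12 transversions over 44 sites: P = 3/44 = 0.068182, Q = 12/44 = 0.272727.
d = −0.5·ln(0.590909) − 0.25·ln(0.454546) = −0.5·(-0.526093) − 0.25·(-0.788456) = 0.4602.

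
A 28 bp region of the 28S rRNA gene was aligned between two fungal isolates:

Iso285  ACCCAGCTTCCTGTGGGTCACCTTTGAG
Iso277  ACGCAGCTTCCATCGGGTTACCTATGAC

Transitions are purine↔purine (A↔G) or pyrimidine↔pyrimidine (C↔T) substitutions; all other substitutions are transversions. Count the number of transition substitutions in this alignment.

2

Mismatches occur at site 3 (C↔G, transversion), site 12 (T↔A, transversion), site 13 (G↔T, transversion), site 14 (T↔C, transition), site 19 (C↔T, transition), site 24 (T↔A, transversion), site 28 (G↔C, transversion).
Of the 7 differences, 2 transitions and 5 transversions, so the answer is 2.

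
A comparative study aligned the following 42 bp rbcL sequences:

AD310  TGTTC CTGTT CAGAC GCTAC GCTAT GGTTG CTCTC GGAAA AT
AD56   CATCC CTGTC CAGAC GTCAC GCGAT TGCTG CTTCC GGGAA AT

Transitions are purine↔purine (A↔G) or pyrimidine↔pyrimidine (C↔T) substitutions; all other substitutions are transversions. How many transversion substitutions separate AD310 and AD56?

Differing sites — 1:T/C (Ti); 2:G/A (Ti); 4:T/C (Ti); 10:T/C (Ti); 17:C/T (Ti); 18:T/C (Ti); 23:T/G (Tv); 26:G/T (Tv); 28:T/C (Ti); 33:C/T (Ti); 34:T/C (Ti); 38:A/G (Ti).
Of the 12 differences, 10 transitions and 2 transversions, so the answer is 2.

2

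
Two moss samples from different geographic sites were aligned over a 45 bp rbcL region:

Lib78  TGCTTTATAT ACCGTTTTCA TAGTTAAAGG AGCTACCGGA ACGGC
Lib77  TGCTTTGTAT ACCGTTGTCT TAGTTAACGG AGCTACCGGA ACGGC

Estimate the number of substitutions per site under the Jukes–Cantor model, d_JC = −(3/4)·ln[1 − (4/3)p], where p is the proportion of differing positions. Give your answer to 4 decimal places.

Differing sites — 7:A/G; 17:T/G; 20:A/T; 28:A/C.
p = 4/45 = 0.088889.
d = −0.75 · ln(1 − (4/3)·0.088889) = −0.75 · ln(0.881481) = −0.75 · (-0.126152) = 0.0946.

0.0946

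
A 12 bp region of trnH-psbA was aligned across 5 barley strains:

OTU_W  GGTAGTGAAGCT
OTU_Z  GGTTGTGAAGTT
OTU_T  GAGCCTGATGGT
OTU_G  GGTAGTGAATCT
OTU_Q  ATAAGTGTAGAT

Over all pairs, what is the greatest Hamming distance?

Pairwise Hamming distances:
  OTU_W vs OTU_Z: 2
  OTU_W vs OTU_T: 6
  OTU_W vs OTU_G: 1
  OTU_W vs OTU_Q: 5
  OTU_Z vs OTU_T: 6
  OTU_Z vs OTU_G: 3
  OTU_Z vs OTU_Q: 6
  OTU_T vs OTU_G: 7
  OTU_T vs OTU_Q: 8
  OTU_G vs OTU_Q: 6
The largest is 8, between OTU_T and OTU_Q.

8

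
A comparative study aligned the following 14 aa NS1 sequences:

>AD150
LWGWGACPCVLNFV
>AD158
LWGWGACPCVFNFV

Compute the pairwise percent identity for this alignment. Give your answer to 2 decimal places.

92.86%

Differing sites — 11:L/F.
13 of the 14 sites match, so the percent identity is 13/14 × 100 = 92.86%.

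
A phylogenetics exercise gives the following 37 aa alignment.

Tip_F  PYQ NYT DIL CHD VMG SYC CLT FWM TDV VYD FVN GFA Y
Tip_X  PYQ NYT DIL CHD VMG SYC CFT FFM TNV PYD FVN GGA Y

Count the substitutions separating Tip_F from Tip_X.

Differing sites — 20:L/F; 23:W/F; 26:D/N; 28:V/P; 35:F/G.
That gives 5 mismatches out of 37 aligned sites, so the Hamming distance is 5.

5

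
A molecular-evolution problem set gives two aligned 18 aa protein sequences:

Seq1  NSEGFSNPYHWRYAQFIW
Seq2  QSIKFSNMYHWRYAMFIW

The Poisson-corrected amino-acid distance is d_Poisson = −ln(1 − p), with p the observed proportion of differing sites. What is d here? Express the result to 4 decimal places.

0.3254

Differing sites — 1:N/Q; 3:E/I; 4:G/K; 8:P/M; 15:Q/M.
p = 5/18 = 0.277778.
d = −ln(1 − 0.277778) = −ln(0.722222) = 0.3254.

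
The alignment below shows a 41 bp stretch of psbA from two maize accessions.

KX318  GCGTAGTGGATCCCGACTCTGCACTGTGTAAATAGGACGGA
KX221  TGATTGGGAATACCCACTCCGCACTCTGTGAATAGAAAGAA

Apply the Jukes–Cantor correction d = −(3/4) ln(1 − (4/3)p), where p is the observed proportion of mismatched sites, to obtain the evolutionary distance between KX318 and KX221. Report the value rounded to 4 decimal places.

Mismatches occur at site 1 (G→T), site 2 (C→G), site 3 (G→A), site 5 (A→T), site 7 (T→G), site 9 (G→A), site 12 (C→A), site 15 (G→C), site 20 (T→C), site 26 (G→C), site 30 (A→G), site 36 (G→A), site 38 (C→A), site 40 (G→A).
p = 14/41 = 0.341463.
d = −0.75 · ln(1 − (4/3)·0.341463) = −0.75 · ln(0.544716) = −0.75 · (-0.607491) = 0.4556.

0.4556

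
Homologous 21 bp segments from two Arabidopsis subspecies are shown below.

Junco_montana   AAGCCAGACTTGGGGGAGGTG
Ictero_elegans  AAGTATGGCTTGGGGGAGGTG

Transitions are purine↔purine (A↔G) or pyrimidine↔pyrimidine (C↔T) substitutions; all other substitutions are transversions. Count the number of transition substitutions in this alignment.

Mismatches occur at site 4 (C→T, transition), site 5 (C→A, transversion), site 6 (A→T, transversion), site 8 (A→G, transition).
Of the 4 differences, 2 transitions and 2 transversions, so the answer is 2.

2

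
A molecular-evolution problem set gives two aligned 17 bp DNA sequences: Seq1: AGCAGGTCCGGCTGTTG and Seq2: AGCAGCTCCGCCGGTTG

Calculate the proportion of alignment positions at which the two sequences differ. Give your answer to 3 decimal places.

The sequences differ at positions 6 (G/C), 11 (G/C), 13 (T/G).
There are 3 differences over 17 sites, so p = 3/17 = 0.176.

0.176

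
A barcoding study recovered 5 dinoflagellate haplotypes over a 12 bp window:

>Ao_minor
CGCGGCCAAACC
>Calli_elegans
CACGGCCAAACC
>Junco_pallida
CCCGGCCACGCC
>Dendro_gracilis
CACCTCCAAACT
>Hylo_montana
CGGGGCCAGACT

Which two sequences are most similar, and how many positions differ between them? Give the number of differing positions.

1

Pairwise Hamming distances:
  Ao_minor vs Calli_elegans: 1
  Ao_minor vs Junco_pallida: 3
  Ao_minor vs Dendro_gracilis: 4
  Ao_minor vs Hylo_montana: 3
  Calli_elegans vs Junco_pallida: 3
  Calli_elegans vs Dendro_gracilis: 3
  Calli_elegans vs Hylo_montana: 4
  Junco_pallida vs Dendro_gracilis: 6
  Junco_pallida vs Hylo_montana: 5
  Dendro_gracilis vs Hylo_montana: 5
The smallest is 1, between Ao_minor and Calli_elegans.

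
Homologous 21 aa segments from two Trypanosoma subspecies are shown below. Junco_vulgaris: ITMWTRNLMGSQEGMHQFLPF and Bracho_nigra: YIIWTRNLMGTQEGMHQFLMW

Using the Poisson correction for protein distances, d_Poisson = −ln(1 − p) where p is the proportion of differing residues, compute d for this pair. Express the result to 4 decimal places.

0.3365

The sequences differ at positions 1 (I/Y), 2 (T/I), 3 (M/I), 11 (S/T), 20 (P/M), 21 (F/W).
p = 6/21 = 0.285714.
d = −ln(1 − 0.285714) = −ln(0.714286) = 0.3365.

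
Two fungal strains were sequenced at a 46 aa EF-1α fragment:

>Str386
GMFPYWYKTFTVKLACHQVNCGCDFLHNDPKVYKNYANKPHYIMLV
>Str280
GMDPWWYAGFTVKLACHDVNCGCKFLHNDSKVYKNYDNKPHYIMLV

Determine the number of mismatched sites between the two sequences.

Differing sites — 3:F/D; 5:Y/W; 8:K/A; 9:T/G; 18:Q/D; 24:D/K; 30:P/S; 37:A/D.
That gives 8 mismatches out of 46 aligned sites, so the Hamming distance is 8.

8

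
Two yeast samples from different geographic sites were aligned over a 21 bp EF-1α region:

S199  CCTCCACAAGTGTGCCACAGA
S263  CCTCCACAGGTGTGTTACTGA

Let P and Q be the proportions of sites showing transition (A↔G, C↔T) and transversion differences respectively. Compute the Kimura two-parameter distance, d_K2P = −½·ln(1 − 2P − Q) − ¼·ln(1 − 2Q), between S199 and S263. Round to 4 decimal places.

0.2278

Differing sites — 9:A/G (Ti); 15:C/T (Ti); 16:C/T (Ti); 19:A/T (Tv).
Of the 4 differences, 3 transitions and 1 transversion over 21 sites: P = 3/21 = 0.142857, Q = 1/21 = 0.047619.
d = −0.5·ln(0.666667) − 0.25·ln(0.904762) = −0.5·(-0.405465) − 0.25·(-0.100083) = 0.2278.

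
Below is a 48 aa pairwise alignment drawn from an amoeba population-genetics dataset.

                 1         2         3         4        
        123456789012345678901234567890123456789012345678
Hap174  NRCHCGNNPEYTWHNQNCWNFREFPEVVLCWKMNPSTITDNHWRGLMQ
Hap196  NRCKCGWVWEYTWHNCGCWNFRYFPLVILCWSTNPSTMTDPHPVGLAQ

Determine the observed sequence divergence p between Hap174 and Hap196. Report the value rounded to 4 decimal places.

The sequences differ at positions 4 (H/K), 7 (N/W), 8 (N/V), 9 (P/W), 16 (Q/C), 17 (N/G), 23 (E/Y), 26 (E/L), 28 (V/I), 32 (K/S), 33 (M/T), 38 (I/M), 41 (N/P), 43 (W/P), 44 (R/V), 47 (M/A).
There are 16 differences over 48 sites, so p = 16/48 = 0.3333.

0.3333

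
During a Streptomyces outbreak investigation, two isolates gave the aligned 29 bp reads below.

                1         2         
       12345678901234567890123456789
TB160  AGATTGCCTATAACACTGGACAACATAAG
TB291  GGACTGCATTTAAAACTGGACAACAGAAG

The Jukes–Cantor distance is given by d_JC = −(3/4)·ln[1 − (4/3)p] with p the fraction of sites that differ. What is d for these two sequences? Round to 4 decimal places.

Differing sites — 1:A/G; 4:T/C; 8:C/A; 10:A/T; 14:C/A; 26:T/G.
p = 6/29 = 0.206897.
d = −0.75 · ln(1 − (4/3)·0.206897) = −0.75 · ln(0.724137) = −0.75 · (-0.322775) = 0.2421.

0.2421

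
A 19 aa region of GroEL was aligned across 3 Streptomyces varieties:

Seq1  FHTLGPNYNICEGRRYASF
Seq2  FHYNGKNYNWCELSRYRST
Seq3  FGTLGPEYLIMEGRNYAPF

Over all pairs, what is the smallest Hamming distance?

6

Pairwise Hamming distances:
  Seq1 vs Seq2: 8
  Seq1 vs Seq3: 6
  Seq2 vs Seq3: 14
The smallest is 6, between Seq1 and Seq3.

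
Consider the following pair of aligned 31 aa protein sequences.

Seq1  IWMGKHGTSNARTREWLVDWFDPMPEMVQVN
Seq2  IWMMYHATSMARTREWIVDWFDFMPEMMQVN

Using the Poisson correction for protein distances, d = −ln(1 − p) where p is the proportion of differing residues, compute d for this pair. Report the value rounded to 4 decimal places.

0.2559

Differing sites — 4:G/M; 5:K/Y; 7:G/A; 10:N/M; 17:L/I; 23:P/F; 28:V/M.
p = 7/31 = 0.225806.
d = −ln(1 − 0.225806) = −ln(0.774194) = 0.2559.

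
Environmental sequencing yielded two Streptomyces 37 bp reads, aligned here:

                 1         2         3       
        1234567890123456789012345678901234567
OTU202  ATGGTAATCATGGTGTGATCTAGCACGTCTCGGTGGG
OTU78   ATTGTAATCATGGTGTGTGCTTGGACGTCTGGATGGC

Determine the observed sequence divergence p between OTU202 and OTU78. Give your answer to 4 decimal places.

Differing sites — 3:G/T; 18:A/T; 19:T/G; 22:A/T; 24:C/G; 31:C/G; 33:G/A; 37:G/C.
There are 8 differences over 37 sites, so p = 8/37 = 0.2162.

0.2162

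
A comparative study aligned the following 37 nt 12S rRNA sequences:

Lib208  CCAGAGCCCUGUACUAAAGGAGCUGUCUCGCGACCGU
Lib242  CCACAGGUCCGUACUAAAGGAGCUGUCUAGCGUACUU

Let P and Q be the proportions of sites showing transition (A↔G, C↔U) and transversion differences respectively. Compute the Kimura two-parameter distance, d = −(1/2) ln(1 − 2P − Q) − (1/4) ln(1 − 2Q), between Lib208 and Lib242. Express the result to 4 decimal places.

The sequences differ at positions 4 (G/C, transversion), 7 (C/G, transversion), 8 (C/U, transition), 10 (U/C, transition), 29 (C/A, transversion), 33 (A/U, transversion), 34 (C/A, transversion), 36 (G/U, transversion).
Of the 8 differences, 2 transitions and 6 transversions over 37 sites: P = 2/37 = 0.054054, Q = 6/37 = 0.162162.
d = −0.5·ln(0.729730) − 0.25·ln(0.675676) = −0.5·(-0.315081) − 0.25·(-0.392042) = 0.2556.

0.2556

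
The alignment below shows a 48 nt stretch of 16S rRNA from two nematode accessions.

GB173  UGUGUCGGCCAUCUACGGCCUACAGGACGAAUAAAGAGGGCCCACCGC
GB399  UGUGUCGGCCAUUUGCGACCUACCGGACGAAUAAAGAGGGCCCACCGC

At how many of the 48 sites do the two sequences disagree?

Mismatches occur at site 13 (C→U), site 15 (A→G), site 18 (G→A), site 24 (A→C).
That gives 4 mismatches out of 48 aligned sites, so the Hamming distance is 4.

4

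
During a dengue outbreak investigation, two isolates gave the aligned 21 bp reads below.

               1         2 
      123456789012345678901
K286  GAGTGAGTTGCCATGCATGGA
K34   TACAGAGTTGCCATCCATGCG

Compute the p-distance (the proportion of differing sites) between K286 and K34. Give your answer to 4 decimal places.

The sequences differ at positions 1 (G/T), 3 (G/C), 4 (T/A), 15 (G/C), 20 (G/C), 21 (A/G).
There are 6 differences over 21 sites, so p = 6/21 = 0.2857.

0.2857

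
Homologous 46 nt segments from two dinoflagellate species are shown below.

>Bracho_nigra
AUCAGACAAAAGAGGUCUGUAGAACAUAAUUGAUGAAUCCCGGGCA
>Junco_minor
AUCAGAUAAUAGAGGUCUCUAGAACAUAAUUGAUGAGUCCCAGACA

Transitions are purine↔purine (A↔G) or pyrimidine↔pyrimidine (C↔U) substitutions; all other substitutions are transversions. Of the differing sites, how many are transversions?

2

Mismatches occur at site 7 (C→U, transition), site 10 (A→U, transversion), site 19 (G→C, transversion), site 37 (A→G, transition), site 42 (G→A, transition), site 44 (G→A, transition).
Of the 6 differences, 4 transitions and 2 transversions, so the answer is 2.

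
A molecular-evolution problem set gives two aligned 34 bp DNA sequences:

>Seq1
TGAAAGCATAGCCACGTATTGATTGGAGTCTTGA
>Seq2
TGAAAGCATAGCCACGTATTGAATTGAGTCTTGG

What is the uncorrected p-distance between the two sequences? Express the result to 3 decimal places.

The sequences differ at positions 23 (T/A), 25 (G/T), 34 (A/G).
There are 3 differences over 34 sites, so p = 3/34 = 0.088.

0.088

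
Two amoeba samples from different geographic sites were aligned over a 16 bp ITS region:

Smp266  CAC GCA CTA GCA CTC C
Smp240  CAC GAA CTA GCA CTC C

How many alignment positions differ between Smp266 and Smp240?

1

Differing sites — 5:C/A.
That gives 1 mismatch out of 16 aligned sites, so the Hamming distance is 1.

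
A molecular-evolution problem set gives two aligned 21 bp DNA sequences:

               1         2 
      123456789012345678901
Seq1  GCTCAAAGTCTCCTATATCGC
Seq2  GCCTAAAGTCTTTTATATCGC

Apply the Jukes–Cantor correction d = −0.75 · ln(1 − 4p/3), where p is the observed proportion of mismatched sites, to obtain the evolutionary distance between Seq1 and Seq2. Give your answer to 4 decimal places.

Differing sites — 3:T/C; 4:C/T; 12:C/T; 13:C/T.
p = 4/21 = 0.190476.
d = −0.75 · ln(1 − (4/3)·0.190476) = −0.75 · ln(0.746032) = −0.75 · (-0.292987) = 0.2197.

0.2197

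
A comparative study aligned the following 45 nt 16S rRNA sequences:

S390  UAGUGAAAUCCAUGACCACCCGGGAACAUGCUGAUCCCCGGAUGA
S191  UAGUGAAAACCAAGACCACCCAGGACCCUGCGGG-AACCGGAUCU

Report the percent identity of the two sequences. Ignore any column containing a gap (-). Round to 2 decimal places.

Excluding the 1 gap column leaves 44 comparable sites.
The sequences differ at positions 9 (U/A), 13 (U/A), 22 (G/A), 26 (A/C), 28 (A/C), 32 (U/G), 34 (A/G), 36 (C/A), 37 (C/A), 44 (G/C), 45 (A/U).
33 of the 44 comparable sites match, so the percent identity is 33/44 × 100 = 75.00%.

75.00%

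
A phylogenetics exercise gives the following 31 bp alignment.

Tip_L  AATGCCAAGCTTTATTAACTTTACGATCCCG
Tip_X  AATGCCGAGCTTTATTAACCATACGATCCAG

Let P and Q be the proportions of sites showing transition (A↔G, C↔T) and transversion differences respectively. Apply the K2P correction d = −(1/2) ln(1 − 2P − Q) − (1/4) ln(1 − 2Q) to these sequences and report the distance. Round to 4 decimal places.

0.1421

The sequences differ at positions 7 (A/G, transition), 20 (T/C, transition), 21 (T/A, transversion), 30 (C/A, transversion).
Of the 4 differences, 2 transitions and 2 transversions over 31 sites: P = 2/31 = 0.064516, Q = 2/31 = 0.064516.
d = −0.5·ln(0.806452) − 0.25·ln(0.870968) = −0.5·(-0.215111) − 0.25·(-0.138150) = 0.1421.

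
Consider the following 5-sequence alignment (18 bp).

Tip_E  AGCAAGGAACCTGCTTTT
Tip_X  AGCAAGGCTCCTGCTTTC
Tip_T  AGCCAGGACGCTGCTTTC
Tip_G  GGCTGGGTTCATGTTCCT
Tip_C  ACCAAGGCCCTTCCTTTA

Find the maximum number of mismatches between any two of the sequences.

Pairwise Hamming distances:
  Tip_E vs Tip_X: 3
  Tip_E vs Tip_T: 4
  Tip_E vs Tip_G: 9
  Tip_E vs Tip_C: 6
  Tip_X vs Tip_T: 4
  Tip_X vs Tip_G: 9
  Tip_X vs Tip_C: 5
  Tip_T vs Tip_G: 11
  Tip_T vs Tip_C: 7
  Tip_G vs Tip_C: 12
The largest is 12, between Tip_G and Tip_C.

12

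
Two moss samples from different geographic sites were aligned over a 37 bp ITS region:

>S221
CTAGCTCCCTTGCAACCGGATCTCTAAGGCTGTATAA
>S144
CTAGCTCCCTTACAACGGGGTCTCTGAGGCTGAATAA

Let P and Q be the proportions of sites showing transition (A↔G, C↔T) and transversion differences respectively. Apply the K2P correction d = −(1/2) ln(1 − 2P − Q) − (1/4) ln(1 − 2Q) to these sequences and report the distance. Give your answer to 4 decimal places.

Mismatches occur at site 12 (G→A, transition), site 17 (C→G, transversion), site 20 (A→G, transition), site 26 (A→G, transition), site 33 (T→A, transversion).
Of the 5 differences, 3 transitions and 2 transversions over 37 sites: P = 3/37 = 0.081081, Q = 2/37 = 0.054054.
d = −0.5·ln(0.783784) − 0.25·ln(0.891892) = −0.5·(-0.243622) − 0.25·(-0.114410) = 0.1504.

0.1504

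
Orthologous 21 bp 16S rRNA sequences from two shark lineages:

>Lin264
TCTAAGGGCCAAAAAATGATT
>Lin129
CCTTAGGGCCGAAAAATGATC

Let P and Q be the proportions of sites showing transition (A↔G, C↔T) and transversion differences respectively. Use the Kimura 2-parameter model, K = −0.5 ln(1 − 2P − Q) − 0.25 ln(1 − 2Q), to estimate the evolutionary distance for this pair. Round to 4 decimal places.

Differing sites — 1:T/C (Ti); 4:A/T (Tv); 11:A/G (Ti); 21:T/C (Ti).
Of the 4 differences, 3 transitions and 1 transversion over 21 sites: P = 3/21 = 0.142857, Q = 1/21 = 0.047619.
d = −0.5·ln(0.666667) − 0.25·ln(0.904762) = −0.5·(-0.405465) − 0.25·(-0.100083) = 0.2278.

0.2278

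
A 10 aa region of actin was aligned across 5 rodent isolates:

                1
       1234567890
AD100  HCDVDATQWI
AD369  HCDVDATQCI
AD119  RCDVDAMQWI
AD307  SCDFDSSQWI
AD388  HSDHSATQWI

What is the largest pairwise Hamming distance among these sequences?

6

Pairwise Hamming distances:
  AD100 vs AD369: 1
  AD100 vs AD119: 2
  AD100 vs AD307: 4
  AD100 vs AD388: 3
  AD369 vs AD119: 3
  AD369 vs AD307: 5
  AD369 vs AD388: 4
  AD119 vs AD307: 4
  AD119 vs AD388: 5
  AD307 vs AD388: 6
The largest is 6, between AD307 and AD388.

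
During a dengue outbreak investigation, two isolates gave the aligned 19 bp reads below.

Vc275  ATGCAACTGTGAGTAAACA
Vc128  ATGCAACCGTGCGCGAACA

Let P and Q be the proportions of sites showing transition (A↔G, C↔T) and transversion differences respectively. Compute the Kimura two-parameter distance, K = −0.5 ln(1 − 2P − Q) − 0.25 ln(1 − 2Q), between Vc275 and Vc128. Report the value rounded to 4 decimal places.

0.2576

The sequences differ at positions 8 (T/C, transition), 12 (A/C, transversion), 14 (T/C, transition), 15 (A/G, transition).
Of the 4 differences, 3 transitions and 1 transversion over 19 sites: P = 3/19 = 0.157895, Q = 1/19 = 0.052632.
d = −0.5·ln(0.631578) − 0.25·ln(0.894736) = −0.5·(-0.459534) − 0.25·(-0.111227) = 0.2576.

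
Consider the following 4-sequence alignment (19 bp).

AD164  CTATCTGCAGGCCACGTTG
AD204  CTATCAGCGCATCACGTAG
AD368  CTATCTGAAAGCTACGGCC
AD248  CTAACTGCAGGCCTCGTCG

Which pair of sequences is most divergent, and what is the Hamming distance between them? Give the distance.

10

Pairwise Hamming distances:
  AD164 vs AD204: 6
  AD164 vs AD368: 6
  AD164 vs AD248: 3
  AD204 vs AD368: 10
  AD204 vs AD248: 8
  AD368 vs AD248: 7
The largest is 10, between AD204 and AD368.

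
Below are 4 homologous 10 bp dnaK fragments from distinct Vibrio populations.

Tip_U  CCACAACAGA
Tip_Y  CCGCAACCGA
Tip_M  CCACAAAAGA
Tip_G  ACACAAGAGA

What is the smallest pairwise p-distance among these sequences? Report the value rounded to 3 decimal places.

0.100

Pairwise Hamming distances:
  Tip_U vs Tip_Y: 2
  Tip_U vs Tip_M: 1
  Tip_U vs Tip_G: 2
  Tip_Y vs Tip_M: 3
  Tip_Y vs Tip_G: 4
  Tip_M vs Tip_G: 2
The smallest is 1 mismatch, between Tip_U and Tip_M; p = 1/10 = 0.100.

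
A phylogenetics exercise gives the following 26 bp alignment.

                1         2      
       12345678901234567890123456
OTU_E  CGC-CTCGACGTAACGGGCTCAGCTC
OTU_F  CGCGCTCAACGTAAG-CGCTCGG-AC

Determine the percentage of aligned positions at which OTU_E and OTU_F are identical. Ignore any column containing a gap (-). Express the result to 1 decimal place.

78.3%

Excluding the 3 gap columns leaves 23 comparable sites.
Differing sites — 8:G/A; 15:C/G; 17:G/C; 22:A/G; 25:T/A.
18 of the 23 comparable sites match, so the percent identity is 18/23 × 100 = 78.3%.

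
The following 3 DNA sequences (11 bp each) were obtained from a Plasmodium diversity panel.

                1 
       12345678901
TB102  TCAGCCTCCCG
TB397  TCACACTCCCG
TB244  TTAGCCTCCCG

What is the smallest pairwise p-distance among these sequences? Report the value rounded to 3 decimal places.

0.091

Pairwise Hamming distances:
  TB102 vs TB397: 2
  TB102 vs TB244: 1
  TB397 vs TB244: 3
The smallest is 1 mismatch, between TB102 and TB244; p = 1/11 = 0.091.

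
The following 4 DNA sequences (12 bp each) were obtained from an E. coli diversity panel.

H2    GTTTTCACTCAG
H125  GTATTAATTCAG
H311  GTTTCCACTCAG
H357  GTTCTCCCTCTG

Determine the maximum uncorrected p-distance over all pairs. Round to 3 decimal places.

0.500

Pairwise Hamming distances:
  H2 vs H125: 3
  H2 vs H311: 1
  H2 vs H357: 3
  H125 vs H311: 4
  H125 vs H357: 6
  H311 vs H357: 4
The largest is 6 mismatches, between H125 and H357; p = 6/12 = 0.500.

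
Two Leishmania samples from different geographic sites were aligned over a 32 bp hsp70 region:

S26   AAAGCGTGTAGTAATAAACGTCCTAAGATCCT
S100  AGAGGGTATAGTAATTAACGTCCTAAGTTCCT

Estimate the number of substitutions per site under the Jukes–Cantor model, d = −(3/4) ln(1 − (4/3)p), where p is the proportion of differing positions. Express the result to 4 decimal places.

The sequences differ at positions 2 (A/G), 5 (C/G), 8 (G/A), 16 (A/T), 28 (A/T).
p = 5/32 = 0.156250.
d = −0.75 · ln(1 − (4/3)·0.156250) = −0.75 · ln(0.791667) = −0.75 · (-0.233614) = 0.1752.

0.1752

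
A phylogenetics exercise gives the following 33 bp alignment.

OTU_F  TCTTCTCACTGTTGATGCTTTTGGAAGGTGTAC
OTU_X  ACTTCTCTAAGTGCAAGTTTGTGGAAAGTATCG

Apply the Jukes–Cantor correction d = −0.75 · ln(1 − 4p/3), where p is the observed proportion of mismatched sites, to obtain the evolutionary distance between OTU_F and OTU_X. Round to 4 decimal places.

The sequences differ at positions 1 (T/A), 8 (A/T), 9 (C/A), 10 (T/A), 13 (T/G), 14 (G/C), 16 (T/A), 18 (C/T), 21 (T/G), 27 (G/A), 30 (G/A), 32 (A/C), 33 (C/G).
p = 13/33 = 0.393939.
d = −0.75 · ln(1 − (4/3)·0.393939) = −0.75 · ln(0.474748) = −0.75 · (-0.744971) = 0.5587.

0.5587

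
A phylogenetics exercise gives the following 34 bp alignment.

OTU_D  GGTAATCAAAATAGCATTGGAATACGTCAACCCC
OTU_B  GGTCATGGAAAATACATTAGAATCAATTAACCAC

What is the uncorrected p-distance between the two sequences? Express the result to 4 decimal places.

The sequences differ at positions 4 (A/C), 7 (C/G), 8 (A/G), 12 (T/A), 13 (A/T), 14 (G/A), 19 (G/A), 24 (A/C), 25 (C/A), 26 (G/A), 28 (C/T), 33 (C/A).
There are 12 differences over 34 sites, so p = 12/34 = 0.3529.

0.3529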